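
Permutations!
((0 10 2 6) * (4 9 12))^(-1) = ((0 10 2 6)(4 9 12))^(-1) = (0 6 2 10)(4 12 9)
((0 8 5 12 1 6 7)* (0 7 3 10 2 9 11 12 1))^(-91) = ((0 8 5 1 6 3 10 2 9 11 12))^(-91) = (0 9 3 5 12 2 6 8 11 10 1)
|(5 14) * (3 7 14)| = 4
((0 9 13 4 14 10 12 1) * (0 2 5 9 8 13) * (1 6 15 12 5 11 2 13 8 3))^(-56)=(0 5 14 13 3 9 10 4 1)(6 15 12)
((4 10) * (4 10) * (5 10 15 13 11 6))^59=((5 10 15 13 11 6))^59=(5 6 11 13 15 10)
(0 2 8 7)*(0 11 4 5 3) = (0 2 8 7 11 4 5 3) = [2, 1, 8, 0, 5, 3, 6, 11, 7, 9, 10, 4]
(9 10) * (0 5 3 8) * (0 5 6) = [6, 1, 2, 8, 4, 3, 0, 7, 5, 10, 9] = (0 6)(3 8 5)(9 10)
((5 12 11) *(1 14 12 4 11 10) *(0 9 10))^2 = (0 10 14)(1 12 9)(4 5 11)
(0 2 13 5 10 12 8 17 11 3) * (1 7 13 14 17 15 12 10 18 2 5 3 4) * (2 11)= [5, 7, 14, 0, 1, 18, 6, 13, 15, 9, 10, 4, 8, 3, 17, 12, 16, 2, 11]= (0 5 18 11 4 1 7 13 3)(2 14 17)(8 15 12)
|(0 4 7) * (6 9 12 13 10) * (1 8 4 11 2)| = 35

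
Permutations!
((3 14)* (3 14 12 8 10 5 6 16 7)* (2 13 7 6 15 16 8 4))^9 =(2 3)(4 7)(5 6)(8 15)(10 16)(12 13)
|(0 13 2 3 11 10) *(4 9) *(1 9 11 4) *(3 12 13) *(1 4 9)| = 6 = |(0 3 9 4 11 10)(2 12 13)|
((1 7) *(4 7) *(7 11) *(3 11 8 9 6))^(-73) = ((1 4 8 9 6 3 11 7))^(-73) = (1 7 11 3 6 9 8 4)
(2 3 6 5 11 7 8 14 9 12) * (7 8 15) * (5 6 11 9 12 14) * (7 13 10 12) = (2 3 11 8 5 9 14 7 15 13 10 12) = [0, 1, 3, 11, 4, 9, 6, 15, 5, 14, 12, 8, 2, 10, 7, 13]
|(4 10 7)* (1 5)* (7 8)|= 4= |(1 5)(4 10 8 7)|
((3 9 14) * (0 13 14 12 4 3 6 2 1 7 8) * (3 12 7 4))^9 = ((0 13 14 6 2 1 4 12 3 9 7 8))^9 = (0 9 4 6)(1 14 8 3)(2 13 7 12)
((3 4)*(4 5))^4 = ((3 5 4))^4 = (3 5 4)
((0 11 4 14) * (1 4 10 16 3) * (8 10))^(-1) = ((0 11 8 10 16 3 1 4 14))^(-1) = (0 14 4 1 3 16 10 8 11)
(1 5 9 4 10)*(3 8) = (1 5 9 4 10)(3 8) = [0, 5, 2, 8, 10, 9, 6, 7, 3, 4, 1]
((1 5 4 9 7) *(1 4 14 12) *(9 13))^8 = (14)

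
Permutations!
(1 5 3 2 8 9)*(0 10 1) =(0 10 1 5 3 2 8 9) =[10, 5, 8, 2, 4, 3, 6, 7, 9, 0, 1]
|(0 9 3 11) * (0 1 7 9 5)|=|(0 5)(1 7 9 3 11)|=10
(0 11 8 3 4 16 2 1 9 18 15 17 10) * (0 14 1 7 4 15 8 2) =[11, 9, 7, 15, 16, 5, 6, 4, 3, 18, 14, 2, 12, 13, 1, 17, 0, 10, 8] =(0 11 2 7 4 16)(1 9 18 8 3 15 17 10 14)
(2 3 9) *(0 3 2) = [3, 1, 2, 9, 4, 5, 6, 7, 8, 0] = (0 3 9)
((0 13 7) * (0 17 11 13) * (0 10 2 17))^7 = (17)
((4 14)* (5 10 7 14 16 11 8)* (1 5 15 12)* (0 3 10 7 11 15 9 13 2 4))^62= (0 7 1 15 4 13 8 10)(2 9 11 3 14 5 12 16)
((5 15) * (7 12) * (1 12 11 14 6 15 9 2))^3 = (1 11 15 2 7 6 9 12 14 5)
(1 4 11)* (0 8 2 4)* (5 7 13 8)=[5, 0, 4, 3, 11, 7, 6, 13, 2, 9, 10, 1, 12, 8]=(0 5 7 13 8 2 4 11 1)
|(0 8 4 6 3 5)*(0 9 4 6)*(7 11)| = |(0 8 6 3 5 9 4)(7 11)| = 14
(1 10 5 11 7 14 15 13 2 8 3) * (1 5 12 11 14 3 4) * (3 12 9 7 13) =[0, 10, 8, 5, 1, 14, 6, 12, 4, 7, 9, 13, 11, 2, 15, 3] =(1 10 9 7 12 11 13 2 8 4)(3 5 14 15)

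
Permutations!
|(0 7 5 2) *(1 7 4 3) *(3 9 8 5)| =|(0 4 9 8 5 2)(1 7 3)| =6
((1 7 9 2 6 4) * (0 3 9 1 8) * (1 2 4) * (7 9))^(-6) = ((0 3 7 2 6 1 9 4 8))^(-6) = (0 2 9)(1 8 7)(3 6 4)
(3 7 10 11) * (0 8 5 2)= [8, 1, 0, 7, 4, 2, 6, 10, 5, 9, 11, 3]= (0 8 5 2)(3 7 10 11)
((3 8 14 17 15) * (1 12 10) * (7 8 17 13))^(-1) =((1 12 10)(3 17 15)(7 8 14 13))^(-1) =(1 10 12)(3 15 17)(7 13 14 8)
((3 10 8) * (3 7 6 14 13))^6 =(3 13 14 6 7 8 10)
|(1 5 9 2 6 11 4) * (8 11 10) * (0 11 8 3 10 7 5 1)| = 30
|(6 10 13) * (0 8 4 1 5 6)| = 8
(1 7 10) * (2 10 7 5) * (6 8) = (1 5 2 10)(6 8) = [0, 5, 10, 3, 4, 2, 8, 7, 6, 9, 1]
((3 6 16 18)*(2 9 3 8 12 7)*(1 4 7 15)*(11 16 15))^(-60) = (18)(1 9)(2 15)(3 4)(6 7)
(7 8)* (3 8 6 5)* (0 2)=[2, 1, 0, 8, 4, 3, 5, 6, 7]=(0 2)(3 8 7 6 5)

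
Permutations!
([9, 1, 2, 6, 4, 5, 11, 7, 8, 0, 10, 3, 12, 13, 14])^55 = (14)(0 9)(3 6 11)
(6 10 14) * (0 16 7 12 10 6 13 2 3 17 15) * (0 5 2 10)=(0 16 7 12)(2 3 17 15 5)(10 14 13)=[16, 1, 3, 17, 4, 2, 6, 12, 8, 9, 14, 11, 0, 10, 13, 5, 7, 15]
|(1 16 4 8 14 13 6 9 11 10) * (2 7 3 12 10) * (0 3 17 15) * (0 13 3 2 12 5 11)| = 40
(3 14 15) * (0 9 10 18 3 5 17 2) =(0 9 10 18 3 14 15 5 17 2) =[9, 1, 0, 14, 4, 17, 6, 7, 8, 10, 18, 11, 12, 13, 15, 5, 16, 2, 3]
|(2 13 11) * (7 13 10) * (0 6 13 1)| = 8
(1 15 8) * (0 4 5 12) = (0 4 5 12)(1 15 8) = [4, 15, 2, 3, 5, 12, 6, 7, 1, 9, 10, 11, 0, 13, 14, 8]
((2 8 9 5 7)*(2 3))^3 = (2 5)(3 9)(7 8) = ((2 8 9 5 7 3))^3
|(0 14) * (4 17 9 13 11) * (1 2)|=10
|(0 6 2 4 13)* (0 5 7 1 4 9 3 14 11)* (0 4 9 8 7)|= |(0 6 2 8 7 1 9 3 14 11 4 13 5)|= 13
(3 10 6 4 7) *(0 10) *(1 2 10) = (0 1 2 10 6 4 7 3) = [1, 2, 10, 0, 7, 5, 4, 3, 8, 9, 6]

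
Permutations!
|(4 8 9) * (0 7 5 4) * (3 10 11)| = 6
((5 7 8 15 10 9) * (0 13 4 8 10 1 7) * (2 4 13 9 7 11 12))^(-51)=((0 9 5)(1 11 12 2 4 8 15)(7 10))^(-51)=(1 8 2 11 15 4 12)(7 10)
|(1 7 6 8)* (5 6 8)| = 6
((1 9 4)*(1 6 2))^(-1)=(1 2 6 4 9)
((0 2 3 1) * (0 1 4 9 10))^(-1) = (0 10 9 4 3 2)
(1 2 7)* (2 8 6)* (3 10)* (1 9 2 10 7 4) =(1 8 6 10 3 7 9 2 4) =[0, 8, 4, 7, 1, 5, 10, 9, 6, 2, 3]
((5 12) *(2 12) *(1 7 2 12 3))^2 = ((1 7 2 3)(5 12))^2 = (12)(1 2)(3 7)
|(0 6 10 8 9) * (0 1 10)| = |(0 6)(1 10 8 9)| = 4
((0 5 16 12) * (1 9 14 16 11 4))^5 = ((0 5 11 4 1 9 14 16 12))^5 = (0 9 5 14 11 16 4 12 1)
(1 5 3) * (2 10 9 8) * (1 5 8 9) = (1 8 2 10)(3 5) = [0, 8, 10, 5, 4, 3, 6, 7, 2, 9, 1]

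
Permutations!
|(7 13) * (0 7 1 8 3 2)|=|(0 7 13 1 8 3 2)|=7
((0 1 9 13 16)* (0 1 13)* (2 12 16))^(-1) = ((0 13 2 12 16 1 9))^(-1) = (0 9 1 16 12 2 13)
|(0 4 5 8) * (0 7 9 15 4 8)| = 7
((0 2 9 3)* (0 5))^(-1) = ((0 2 9 3 5))^(-1) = (0 5 3 9 2)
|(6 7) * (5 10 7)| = 4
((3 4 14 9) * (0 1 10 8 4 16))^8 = (0 16 3 9 14 4 8 10 1)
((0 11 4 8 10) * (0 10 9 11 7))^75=((0 7)(4 8 9 11))^75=(0 7)(4 11 9 8)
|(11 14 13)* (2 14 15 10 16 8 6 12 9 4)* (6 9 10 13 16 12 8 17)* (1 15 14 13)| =10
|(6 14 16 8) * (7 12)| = |(6 14 16 8)(7 12)| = 4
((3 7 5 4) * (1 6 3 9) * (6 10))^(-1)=((1 10 6 3 7 5 4 9))^(-1)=(1 9 4 5 7 3 6 10)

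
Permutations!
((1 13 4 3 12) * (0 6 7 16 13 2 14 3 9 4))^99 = ((0 6 7 16 13)(1 2 14 3 12)(4 9))^99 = (0 13 16 7 6)(1 12 3 14 2)(4 9)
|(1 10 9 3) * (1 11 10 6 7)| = 12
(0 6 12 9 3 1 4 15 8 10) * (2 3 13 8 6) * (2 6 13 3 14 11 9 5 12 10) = (0 6 10)(1 4 15 13 8 2 14 11 9 3)(5 12) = [6, 4, 14, 1, 15, 12, 10, 7, 2, 3, 0, 9, 5, 8, 11, 13]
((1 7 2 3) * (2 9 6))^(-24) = (9)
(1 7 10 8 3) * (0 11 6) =(0 11 6)(1 7 10 8 3) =[11, 7, 2, 1, 4, 5, 0, 10, 3, 9, 8, 6]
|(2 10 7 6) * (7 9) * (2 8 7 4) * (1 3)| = 12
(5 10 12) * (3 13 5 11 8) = (3 13 5 10 12 11 8) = [0, 1, 2, 13, 4, 10, 6, 7, 3, 9, 12, 8, 11, 5]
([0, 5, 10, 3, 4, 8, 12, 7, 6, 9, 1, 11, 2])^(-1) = [0, 10, 12, 3, 4, 1, 8, 7, 5, 9, 2, 11, 6]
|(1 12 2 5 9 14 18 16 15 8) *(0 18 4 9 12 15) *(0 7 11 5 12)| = 6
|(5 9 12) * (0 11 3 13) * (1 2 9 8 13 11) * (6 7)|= |(0 1 2 9 12 5 8 13)(3 11)(6 7)|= 8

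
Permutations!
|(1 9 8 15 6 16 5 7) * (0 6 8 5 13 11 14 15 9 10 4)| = |(0 6 16 13 11 14 15 8 9 5 7 1 10 4)| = 14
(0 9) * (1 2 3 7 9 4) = (0 4 1 2 3 7 9) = [4, 2, 3, 7, 1, 5, 6, 9, 8, 0]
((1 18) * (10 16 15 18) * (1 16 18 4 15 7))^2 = (1 18 7 10 16)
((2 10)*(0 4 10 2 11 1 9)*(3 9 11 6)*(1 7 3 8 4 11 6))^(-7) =(0 3 11 9 7)(1 4 6 10 8)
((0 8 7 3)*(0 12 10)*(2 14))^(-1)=(0 10 12 3 7 8)(2 14)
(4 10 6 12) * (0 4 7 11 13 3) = (0 4 10 6 12 7 11 13 3) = [4, 1, 2, 0, 10, 5, 12, 11, 8, 9, 6, 13, 7, 3]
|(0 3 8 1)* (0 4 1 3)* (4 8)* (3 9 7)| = 6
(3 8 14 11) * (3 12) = [0, 1, 2, 8, 4, 5, 6, 7, 14, 9, 10, 12, 3, 13, 11] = (3 8 14 11 12)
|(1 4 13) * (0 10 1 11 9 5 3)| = 9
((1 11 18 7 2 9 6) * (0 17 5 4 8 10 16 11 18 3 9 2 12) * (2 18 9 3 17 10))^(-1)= (0 12 7 18 2 8 4 5 17 11 16 10)(1 6 9)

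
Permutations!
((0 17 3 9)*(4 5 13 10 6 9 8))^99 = ((0 17 3 8 4 5 13 10 6 9))^99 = (0 9 6 10 13 5 4 8 3 17)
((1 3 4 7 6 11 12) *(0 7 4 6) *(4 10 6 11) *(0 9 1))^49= ((0 7 9 1 3 11 12)(4 10 6))^49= (12)(4 10 6)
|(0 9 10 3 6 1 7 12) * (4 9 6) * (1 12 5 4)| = 21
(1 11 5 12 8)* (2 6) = [0, 11, 6, 3, 4, 12, 2, 7, 1, 9, 10, 5, 8] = (1 11 5 12 8)(2 6)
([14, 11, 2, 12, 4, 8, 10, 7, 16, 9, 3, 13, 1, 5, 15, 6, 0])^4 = [10, 8, 2, 13, 4, 14, 1, 7, 15, 9, 11, 16, 5, 0, 3, 12, 6]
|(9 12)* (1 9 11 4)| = 5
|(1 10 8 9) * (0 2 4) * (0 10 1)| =6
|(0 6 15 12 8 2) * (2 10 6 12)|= 7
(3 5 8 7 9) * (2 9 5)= (2 9 3)(5 8 7)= [0, 1, 9, 2, 4, 8, 6, 5, 7, 3]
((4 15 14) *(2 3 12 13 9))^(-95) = ((2 3 12 13 9)(4 15 14))^(-95) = (4 15 14)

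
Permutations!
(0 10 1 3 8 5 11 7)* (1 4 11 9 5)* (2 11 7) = (0 10 4 7)(1 3 8)(2 11)(5 9) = [10, 3, 11, 8, 7, 9, 6, 0, 1, 5, 4, 2]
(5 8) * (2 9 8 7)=(2 9 8 5 7)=[0, 1, 9, 3, 4, 7, 6, 2, 5, 8]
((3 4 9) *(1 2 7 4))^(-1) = (1 3 9 4 7 2) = ((1 2 7 4 9 3))^(-1)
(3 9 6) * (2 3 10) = [0, 1, 3, 9, 4, 5, 10, 7, 8, 6, 2] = (2 3 9 6 10)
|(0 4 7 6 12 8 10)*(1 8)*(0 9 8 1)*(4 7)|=12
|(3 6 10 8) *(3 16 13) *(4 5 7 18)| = 12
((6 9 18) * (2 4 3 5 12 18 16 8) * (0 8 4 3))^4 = ((0 8 2 3 5 12 18 6 9 16 4))^4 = (0 5 9 8 12 16 2 18 4 3 6)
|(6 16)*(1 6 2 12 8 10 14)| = 8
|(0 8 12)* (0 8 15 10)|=6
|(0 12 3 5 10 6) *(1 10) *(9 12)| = 8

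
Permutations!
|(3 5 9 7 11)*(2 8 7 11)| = 12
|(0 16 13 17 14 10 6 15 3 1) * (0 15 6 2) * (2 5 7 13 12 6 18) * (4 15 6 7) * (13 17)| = |(0 16 12 7 17 14 10 5 4 15 3 1 6 18 2)| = 15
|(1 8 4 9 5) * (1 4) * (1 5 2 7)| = 7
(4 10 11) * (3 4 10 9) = (3 4 9)(10 11) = [0, 1, 2, 4, 9, 5, 6, 7, 8, 3, 11, 10]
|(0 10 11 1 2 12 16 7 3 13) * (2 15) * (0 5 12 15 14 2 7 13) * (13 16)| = 9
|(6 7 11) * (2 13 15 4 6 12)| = |(2 13 15 4 6 7 11 12)| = 8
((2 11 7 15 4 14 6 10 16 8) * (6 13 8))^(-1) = ((2 11 7 15 4 14 13 8)(6 10 16))^(-1) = (2 8 13 14 4 15 7 11)(6 16 10)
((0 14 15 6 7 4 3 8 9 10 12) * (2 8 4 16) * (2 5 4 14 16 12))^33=((0 16 5 4 3 14 15 6 7 12)(2 8 9 10))^33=(0 4 15 12 5 14 7 16 3 6)(2 8 9 10)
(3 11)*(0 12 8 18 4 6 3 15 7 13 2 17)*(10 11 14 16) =(0 12 8 18 4 6 3 14 16 10 11 15 7 13 2 17) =[12, 1, 17, 14, 6, 5, 3, 13, 18, 9, 11, 15, 8, 2, 16, 7, 10, 0, 4]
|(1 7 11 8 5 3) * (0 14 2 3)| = |(0 14 2 3 1 7 11 8 5)| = 9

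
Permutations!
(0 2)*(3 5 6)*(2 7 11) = (0 7 11 2)(3 5 6) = [7, 1, 0, 5, 4, 6, 3, 11, 8, 9, 10, 2]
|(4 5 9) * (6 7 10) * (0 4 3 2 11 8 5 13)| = 6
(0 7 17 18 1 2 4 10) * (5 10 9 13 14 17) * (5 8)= (0 7 8 5 10)(1 2 4 9 13 14 17 18)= [7, 2, 4, 3, 9, 10, 6, 8, 5, 13, 0, 11, 12, 14, 17, 15, 16, 18, 1]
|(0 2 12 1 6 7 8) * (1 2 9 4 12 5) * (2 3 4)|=24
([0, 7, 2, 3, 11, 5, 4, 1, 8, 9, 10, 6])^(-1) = [0, 7, 2, 3, 6, 5, 11, 1, 8, 9, 10, 4]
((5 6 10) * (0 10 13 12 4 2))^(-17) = ((0 10 5 6 13 12 4 2))^(-17) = (0 2 4 12 13 6 5 10)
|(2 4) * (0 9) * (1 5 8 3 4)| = 6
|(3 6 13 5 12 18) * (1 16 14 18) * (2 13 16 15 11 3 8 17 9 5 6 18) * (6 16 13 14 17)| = |(1 15 11 3 18 8 6 13 16 17 9 5 12)(2 14)| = 26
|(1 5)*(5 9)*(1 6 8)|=5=|(1 9 5 6 8)|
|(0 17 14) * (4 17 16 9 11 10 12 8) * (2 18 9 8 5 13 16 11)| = |(0 11 10 12 5 13 16 8 4 17 14)(2 18 9)| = 33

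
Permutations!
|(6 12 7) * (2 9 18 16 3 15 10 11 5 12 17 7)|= 30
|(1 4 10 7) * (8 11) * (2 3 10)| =6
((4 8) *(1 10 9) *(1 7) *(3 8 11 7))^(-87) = ((1 10 9 3 8 4 11 7))^(-87) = (1 10 9 3 8 4 11 7)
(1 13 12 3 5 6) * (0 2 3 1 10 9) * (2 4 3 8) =(0 4 3 5 6 10 9)(1 13 12)(2 8) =[4, 13, 8, 5, 3, 6, 10, 7, 2, 0, 9, 11, 1, 12]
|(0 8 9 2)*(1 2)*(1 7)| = 6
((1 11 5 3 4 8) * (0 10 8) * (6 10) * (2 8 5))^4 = (11)(0 3 10)(4 5 6)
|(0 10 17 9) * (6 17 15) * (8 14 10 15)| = |(0 15 6 17 9)(8 14 10)| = 15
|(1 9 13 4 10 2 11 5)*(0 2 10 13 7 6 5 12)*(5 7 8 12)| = 8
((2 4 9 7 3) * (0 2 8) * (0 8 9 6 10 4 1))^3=((0 2 1)(3 9 7)(4 6 10))^3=(10)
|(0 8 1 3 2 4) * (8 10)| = 7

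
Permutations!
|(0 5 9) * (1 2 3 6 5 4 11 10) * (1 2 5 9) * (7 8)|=8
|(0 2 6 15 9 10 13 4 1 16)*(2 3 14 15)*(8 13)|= |(0 3 14 15 9 10 8 13 4 1 16)(2 6)|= 22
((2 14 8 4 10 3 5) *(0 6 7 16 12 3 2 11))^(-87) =(0 6 7 16 12 3 5 11)(2 4 14 10 8)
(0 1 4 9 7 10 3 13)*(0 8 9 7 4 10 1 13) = (0 13 8 9 4 7 1 10 3) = [13, 10, 2, 0, 7, 5, 6, 1, 9, 4, 3, 11, 12, 8]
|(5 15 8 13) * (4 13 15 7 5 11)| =|(4 13 11)(5 7)(8 15)| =6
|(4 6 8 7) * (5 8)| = |(4 6 5 8 7)| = 5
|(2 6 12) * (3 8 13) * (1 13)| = |(1 13 3 8)(2 6 12)| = 12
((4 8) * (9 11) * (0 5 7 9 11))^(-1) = (11)(0 9 7 5)(4 8)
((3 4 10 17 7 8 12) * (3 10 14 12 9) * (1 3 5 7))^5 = (1 10 14 3 17 12 4)(5 7 8 9)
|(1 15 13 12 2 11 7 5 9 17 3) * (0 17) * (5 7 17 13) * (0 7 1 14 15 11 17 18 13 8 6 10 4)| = 65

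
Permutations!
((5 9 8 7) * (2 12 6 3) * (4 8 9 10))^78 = ((2 12 6 3)(4 8 7 5 10))^78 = (2 6)(3 12)(4 5 8 10 7)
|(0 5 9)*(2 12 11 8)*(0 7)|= |(0 5 9 7)(2 12 11 8)|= 4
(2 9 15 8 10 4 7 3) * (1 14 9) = (1 14 9 15 8 10 4 7 3 2) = [0, 14, 1, 2, 7, 5, 6, 3, 10, 15, 4, 11, 12, 13, 9, 8]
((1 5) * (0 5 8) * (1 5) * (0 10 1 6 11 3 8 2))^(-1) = ((0 6 11 3 8 10 1 2))^(-1) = (0 2 1 10 8 3 11 6)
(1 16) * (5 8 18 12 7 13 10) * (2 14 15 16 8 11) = [0, 8, 14, 3, 4, 11, 6, 13, 18, 9, 5, 2, 7, 10, 15, 16, 1, 17, 12] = (1 8 18 12 7 13 10 5 11 2 14 15 16)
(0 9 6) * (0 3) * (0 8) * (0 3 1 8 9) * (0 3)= (0 3 9 6 1 8)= [3, 8, 2, 9, 4, 5, 1, 7, 0, 6]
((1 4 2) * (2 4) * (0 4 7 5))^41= (0 4 7 5)(1 2)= ((0 4 7 5)(1 2))^41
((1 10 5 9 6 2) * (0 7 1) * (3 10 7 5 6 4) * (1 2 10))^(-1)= (0 2 7 1 3 4 9 5)(6 10)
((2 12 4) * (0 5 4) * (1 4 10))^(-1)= ((0 5 10 1 4 2 12))^(-1)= (0 12 2 4 1 10 5)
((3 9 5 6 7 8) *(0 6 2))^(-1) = ((0 6 7 8 3 9 5 2))^(-1) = (0 2 5 9 3 8 7 6)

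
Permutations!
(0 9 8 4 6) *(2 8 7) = (0 9 7 2 8 4 6) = [9, 1, 8, 3, 6, 5, 0, 2, 4, 7]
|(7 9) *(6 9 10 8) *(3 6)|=6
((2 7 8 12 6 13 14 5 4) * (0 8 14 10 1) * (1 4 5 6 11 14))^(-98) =((0 8 12 11 14 6 13 10 4 2 7 1))^(-98) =(0 7 4 13 14 12)(1 2 10 6 11 8)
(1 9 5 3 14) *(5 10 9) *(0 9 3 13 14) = [9, 5, 2, 0, 4, 13, 6, 7, 8, 10, 3, 11, 12, 14, 1] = (0 9 10 3)(1 5 13 14)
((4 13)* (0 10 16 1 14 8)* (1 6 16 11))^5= (0 8 14 1 11 10)(4 13)(6 16)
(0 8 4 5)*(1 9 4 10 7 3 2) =[8, 9, 1, 2, 5, 0, 6, 3, 10, 4, 7] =(0 8 10 7 3 2 1 9 4 5)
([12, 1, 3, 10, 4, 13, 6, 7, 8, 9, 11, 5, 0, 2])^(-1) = [12, 1, 13, 2, 4, 11, 6, 7, 8, 9, 3, 10, 0, 5]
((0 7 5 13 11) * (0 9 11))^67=(0 13 5 7)(9 11)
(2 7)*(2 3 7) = (3 7) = [0, 1, 2, 7, 4, 5, 6, 3]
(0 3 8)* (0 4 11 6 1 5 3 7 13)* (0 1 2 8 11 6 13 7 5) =(0 5 3 11 13 1)(2 8 4 6) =[5, 0, 8, 11, 6, 3, 2, 7, 4, 9, 10, 13, 12, 1]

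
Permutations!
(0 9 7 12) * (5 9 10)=(0 10 5 9 7 12)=[10, 1, 2, 3, 4, 9, 6, 12, 8, 7, 5, 11, 0]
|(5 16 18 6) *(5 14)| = 5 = |(5 16 18 6 14)|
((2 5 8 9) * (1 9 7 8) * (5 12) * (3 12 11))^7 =((1 9 2 11 3 12 5)(7 8))^7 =(12)(7 8)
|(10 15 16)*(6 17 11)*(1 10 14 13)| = 6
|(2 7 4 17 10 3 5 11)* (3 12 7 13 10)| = 10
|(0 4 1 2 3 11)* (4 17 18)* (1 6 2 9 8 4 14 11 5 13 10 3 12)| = 140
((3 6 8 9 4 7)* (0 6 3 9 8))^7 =(0 6)(4 7 9)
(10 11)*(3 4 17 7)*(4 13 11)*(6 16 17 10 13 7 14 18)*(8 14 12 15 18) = (3 7)(4 10)(6 16 17 12 15 18)(8 14)(11 13) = [0, 1, 2, 7, 10, 5, 16, 3, 14, 9, 4, 13, 15, 11, 8, 18, 17, 12, 6]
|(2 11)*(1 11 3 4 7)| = 6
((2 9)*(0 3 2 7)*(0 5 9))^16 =((0 3 2)(5 9 7))^16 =(0 3 2)(5 9 7)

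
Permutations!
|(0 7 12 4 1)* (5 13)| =10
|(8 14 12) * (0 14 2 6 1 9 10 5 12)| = |(0 14)(1 9 10 5 12 8 2 6)| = 8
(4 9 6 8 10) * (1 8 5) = [0, 8, 2, 3, 9, 1, 5, 7, 10, 6, 4] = (1 8 10 4 9 6 5)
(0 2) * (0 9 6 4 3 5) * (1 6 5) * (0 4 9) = (0 2)(1 6 9 5 4 3) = [2, 6, 0, 1, 3, 4, 9, 7, 8, 5]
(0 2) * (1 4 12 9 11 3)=[2, 4, 0, 1, 12, 5, 6, 7, 8, 11, 10, 3, 9]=(0 2)(1 4 12 9 11 3)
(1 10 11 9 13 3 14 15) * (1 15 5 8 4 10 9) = (15)(1 9 13 3 14 5 8 4 10 11) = [0, 9, 2, 14, 10, 8, 6, 7, 4, 13, 11, 1, 12, 3, 5, 15]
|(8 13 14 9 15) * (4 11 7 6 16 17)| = 30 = |(4 11 7 6 16 17)(8 13 14 9 15)|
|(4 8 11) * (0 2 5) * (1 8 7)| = 15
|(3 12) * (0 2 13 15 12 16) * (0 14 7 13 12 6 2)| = 9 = |(2 12 3 16 14 7 13 15 6)|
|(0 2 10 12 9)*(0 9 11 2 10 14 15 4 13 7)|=|(0 10 12 11 2 14 15 4 13 7)|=10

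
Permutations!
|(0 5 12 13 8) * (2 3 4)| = |(0 5 12 13 8)(2 3 4)| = 15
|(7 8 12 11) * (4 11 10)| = |(4 11 7 8 12 10)| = 6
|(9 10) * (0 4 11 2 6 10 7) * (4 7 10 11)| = 6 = |(0 7)(2 6 11)(9 10)|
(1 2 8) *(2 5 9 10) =(1 5 9 10 2 8) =[0, 5, 8, 3, 4, 9, 6, 7, 1, 10, 2]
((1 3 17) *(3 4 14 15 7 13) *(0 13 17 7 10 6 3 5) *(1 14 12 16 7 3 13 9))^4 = ((0 9 1 4 12 16 7 17 14 15 10 6 13 5))^4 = (0 12 14 13 1 7 10)(4 17 6 9 16 15 5)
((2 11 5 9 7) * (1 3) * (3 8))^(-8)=(1 8 3)(2 5 7 11 9)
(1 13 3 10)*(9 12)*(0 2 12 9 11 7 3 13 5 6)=(13)(0 2 12 11 7 3 10 1 5 6)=[2, 5, 12, 10, 4, 6, 0, 3, 8, 9, 1, 7, 11, 13]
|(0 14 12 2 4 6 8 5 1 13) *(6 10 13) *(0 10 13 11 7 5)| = 13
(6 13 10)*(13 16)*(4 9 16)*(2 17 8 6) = (2 17 8 6 4 9 16 13 10) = [0, 1, 17, 3, 9, 5, 4, 7, 6, 16, 2, 11, 12, 10, 14, 15, 13, 8]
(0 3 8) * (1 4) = (0 3 8)(1 4) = [3, 4, 2, 8, 1, 5, 6, 7, 0]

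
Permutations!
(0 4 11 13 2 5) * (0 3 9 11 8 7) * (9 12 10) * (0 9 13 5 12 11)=(0 4 8 7 9)(2 12 10 13)(3 11 5)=[4, 1, 12, 11, 8, 3, 6, 9, 7, 0, 13, 5, 10, 2]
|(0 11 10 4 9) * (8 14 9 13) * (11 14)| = 15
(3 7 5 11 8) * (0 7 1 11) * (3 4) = (0 7 5)(1 11 8 4 3) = [7, 11, 2, 1, 3, 0, 6, 5, 4, 9, 10, 8]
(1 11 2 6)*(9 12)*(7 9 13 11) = (1 7 9 12 13 11 2 6) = [0, 7, 6, 3, 4, 5, 1, 9, 8, 12, 10, 2, 13, 11]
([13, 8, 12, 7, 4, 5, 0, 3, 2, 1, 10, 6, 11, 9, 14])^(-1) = (14)(0 6 11 12 2 8 1 9 13)(3 7)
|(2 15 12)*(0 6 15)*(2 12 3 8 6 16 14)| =|(0 16 14 2)(3 8 6 15)| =4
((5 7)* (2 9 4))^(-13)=(2 4 9)(5 7)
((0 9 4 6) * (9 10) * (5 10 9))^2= ((0 9 4 6)(5 10))^2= (10)(0 4)(6 9)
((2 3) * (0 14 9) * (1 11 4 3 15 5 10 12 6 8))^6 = (1 5 11 10 4 12 3 6 2 8 15)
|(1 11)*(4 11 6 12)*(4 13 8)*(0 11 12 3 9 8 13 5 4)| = 21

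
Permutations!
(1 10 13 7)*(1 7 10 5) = (1 5)(10 13) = [0, 5, 2, 3, 4, 1, 6, 7, 8, 9, 13, 11, 12, 10]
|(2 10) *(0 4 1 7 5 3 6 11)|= 8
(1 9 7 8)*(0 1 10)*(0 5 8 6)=(0 1 9 7 6)(5 8 10)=[1, 9, 2, 3, 4, 8, 0, 6, 10, 7, 5]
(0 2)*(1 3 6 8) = (0 2)(1 3 6 8) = [2, 3, 0, 6, 4, 5, 8, 7, 1]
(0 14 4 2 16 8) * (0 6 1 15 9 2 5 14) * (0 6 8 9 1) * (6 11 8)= (0 11 8 6)(1 15)(2 16 9)(4 5 14)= [11, 15, 16, 3, 5, 14, 0, 7, 6, 2, 10, 8, 12, 13, 4, 1, 9]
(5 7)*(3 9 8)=[0, 1, 2, 9, 4, 7, 6, 5, 3, 8]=(3 9 8)(5 7)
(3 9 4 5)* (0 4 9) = (9)(0 4 5 3) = [4, 1, 2, 0, 5, 3, 6, 7, 8, 9]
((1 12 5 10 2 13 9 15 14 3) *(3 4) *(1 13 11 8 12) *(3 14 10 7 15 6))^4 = (2 5)(7 11)(8 15)(10 12)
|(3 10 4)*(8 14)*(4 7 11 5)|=6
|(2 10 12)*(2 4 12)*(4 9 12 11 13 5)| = |(2 10)(4 11 13 5)(9 12)| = 4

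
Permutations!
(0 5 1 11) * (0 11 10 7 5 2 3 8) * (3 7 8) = (11)(0 2 7 5 1 10 8) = [2, 10, 7, 3, 4, 1, 6, 5, 0, 9, 8, 11]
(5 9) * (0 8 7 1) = (0 8 7 1)(5 9) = [8, 0, 2, 3, 4, 9, 6, 1, 7, 5]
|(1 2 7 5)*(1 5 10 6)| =|(1 2 7 10 6)| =5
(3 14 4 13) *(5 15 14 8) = (3 8 5 15 14 4 13) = [0, 1, 2, 8, 13, 15, 6, 7, 5, 9, 10, 11, 12, 3, 4, 14]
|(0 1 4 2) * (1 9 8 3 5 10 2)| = |(0 9 8 3 5 10 2)(1 4)| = 14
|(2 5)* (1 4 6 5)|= |(1 4 6 5 2)|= 5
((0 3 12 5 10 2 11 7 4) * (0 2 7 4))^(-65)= (0 3 12 5 10 7)(2 11 4)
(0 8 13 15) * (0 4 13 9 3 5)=(0 8 9 3 5)(4 13 15)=[8, 1, 2, 5, 13, 0, 6, 7, 9, 3, 10, 11, 12, 15, 14, 4]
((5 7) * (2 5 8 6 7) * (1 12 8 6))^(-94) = ((1 12 8)(2 5)(6 7))^(-94) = (1 8 12)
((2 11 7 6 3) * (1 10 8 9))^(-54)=(1 8)(2 11 7 6 3)(9 10)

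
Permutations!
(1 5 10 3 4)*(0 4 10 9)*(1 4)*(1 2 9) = [2, 5, 9, 10, 4, 1, 6, 7, 8, 0, 3] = (0 2 9)(1 5)(3 10)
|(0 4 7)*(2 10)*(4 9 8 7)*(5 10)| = 12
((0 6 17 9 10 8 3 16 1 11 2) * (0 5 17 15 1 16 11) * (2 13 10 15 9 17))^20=((17)(0 6 9 15 1)(2 5)(3 11 13 10 8))^20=(17)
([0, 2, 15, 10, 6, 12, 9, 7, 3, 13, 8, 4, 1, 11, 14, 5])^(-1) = [0, 12, 1, 8, 11, 15, 4, 7, 10, 6, 3, 13, 5, 9, 14, 2]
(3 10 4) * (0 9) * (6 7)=[9, 1, 2, 10, 3, 5, 7, 6, 8, 0, 4]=(0 9)(3 10 4)(6 7)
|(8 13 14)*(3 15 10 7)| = 12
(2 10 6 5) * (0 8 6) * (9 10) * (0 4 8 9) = (0 9 10 4 8 6 5 2) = [9, 1, 0, 3, 8, 2, 5, 7, 6, 10, 4]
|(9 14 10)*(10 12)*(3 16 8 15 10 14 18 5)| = |(3 16 8 15 10 9 18 5)(12 14)| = 8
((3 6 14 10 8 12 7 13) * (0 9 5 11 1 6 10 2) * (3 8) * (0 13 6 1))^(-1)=(0 11 5 9)(2 14 6 7 12 8 13)(3 10)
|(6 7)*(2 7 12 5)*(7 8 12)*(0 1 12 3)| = |(0 1 12 5 2 8 3)(6 7)| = 14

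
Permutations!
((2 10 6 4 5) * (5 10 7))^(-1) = (2 5 7)(4 6 10)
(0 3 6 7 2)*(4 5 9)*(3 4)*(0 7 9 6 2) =(0 4 5 6 9 3 2 7) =[4, 1, 7, 2, 5, 6, 9, 0, 8, 3]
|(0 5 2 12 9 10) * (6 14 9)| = 8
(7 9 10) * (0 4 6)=[4, 1, 2, 3, 6, 5, 0, 9, 8, 10, 7]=(0 4 6)(7 9 10)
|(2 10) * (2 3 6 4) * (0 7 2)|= |(0 7 2 10 3 6 4)|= 7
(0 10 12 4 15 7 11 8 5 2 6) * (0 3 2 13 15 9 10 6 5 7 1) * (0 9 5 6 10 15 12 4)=[10, 9, 6, 2, 5, 13, 3, 11, 7, 15, 4, 8, 0, 12, 14, 1]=(0 10 4 5 13 12)(1 9 15)(2 6 3)(7 11 8)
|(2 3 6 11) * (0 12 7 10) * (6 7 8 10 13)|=12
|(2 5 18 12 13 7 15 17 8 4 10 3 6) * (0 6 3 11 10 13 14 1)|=|(0 6 2 5 18 12 14 1)(4 13 7 15 17 8)(10 11)|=24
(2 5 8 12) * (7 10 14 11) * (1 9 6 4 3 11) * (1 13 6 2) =(1 9 2 5 8 12)(3 11 7 10 14 13 6 4) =[0, 9, 5, 11, 3, 8, 4, 10, 12, 2, 14, 7, 1, 6, 13]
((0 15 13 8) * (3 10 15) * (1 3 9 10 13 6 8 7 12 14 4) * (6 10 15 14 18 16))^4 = ((0 9 15 10 14 4 1 3 13 7 12 18 16 6 8))^4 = (0 14 13 16 9 4 7 6 15 1 12 8 10 3 18)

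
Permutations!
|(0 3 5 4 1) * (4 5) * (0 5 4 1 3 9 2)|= |(0 9 2)(1 5 4 3)|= 12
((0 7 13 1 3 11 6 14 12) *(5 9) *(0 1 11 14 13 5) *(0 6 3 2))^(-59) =(0 7 5 9 6 13 11 3 14 12 1 2)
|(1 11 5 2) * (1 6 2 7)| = |(1 11 5 7)(2 6)| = 4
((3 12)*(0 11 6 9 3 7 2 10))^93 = ((0 11 6 9 3 12 7 2 10))^93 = (0 9 7)(2 11 3)(6 12 10)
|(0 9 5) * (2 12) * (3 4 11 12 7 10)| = 21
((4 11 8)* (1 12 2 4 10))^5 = (1 8 4 12 10 11 2)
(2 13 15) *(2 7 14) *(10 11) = (2 13 15 7 14)(10 11) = [0, 1, 13, 3, 4, 5, 6, 14, 8, 9, 11, 10, 12, 15, 2, 7]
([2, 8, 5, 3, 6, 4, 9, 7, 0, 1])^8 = [0, 1, 2, 3, 4, 5, 6, 7, 8, 9]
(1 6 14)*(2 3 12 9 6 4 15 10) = (1 4 15 10 2 3 12 9 6 14) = [0, 4, 3, 12, 15, 5, 14, 7, 8, 6, 2, 11, 9, 13, 1, 10]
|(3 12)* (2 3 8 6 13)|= |(2 3 12 8 6 13)|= 6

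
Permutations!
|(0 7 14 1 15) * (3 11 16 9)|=|(0 7 14 1 15)(3 11 16 9)|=20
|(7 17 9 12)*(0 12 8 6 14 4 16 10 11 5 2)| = 14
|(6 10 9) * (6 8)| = 4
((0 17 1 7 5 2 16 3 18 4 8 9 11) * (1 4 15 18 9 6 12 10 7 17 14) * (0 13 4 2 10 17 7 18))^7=(0 15 18 10 5 7 1 14)(2 8 9 17 4 3 12 13 16 6 11)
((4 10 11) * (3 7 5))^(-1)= ((3 7 5)(4 10 11))^(-1)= (3 5 7)(4 11 10)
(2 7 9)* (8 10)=[0, 1, 7, 3, 4, 5, 6, 9, 10, 2, 8]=(2 7 9)(8 10)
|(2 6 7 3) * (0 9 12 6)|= 7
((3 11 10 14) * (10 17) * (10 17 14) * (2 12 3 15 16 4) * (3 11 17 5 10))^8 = (17)(2 12 11 14 15 16 4)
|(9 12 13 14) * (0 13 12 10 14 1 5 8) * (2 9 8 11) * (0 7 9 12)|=|(0 13 1 5 11 2 12)(7 9 10 14 8)|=35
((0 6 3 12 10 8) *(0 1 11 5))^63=((0 6 3 12 10 8 1 11 5))^63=(12)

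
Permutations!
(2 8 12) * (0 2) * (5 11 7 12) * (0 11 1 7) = (0 2 8 5 1 7 12 11) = [2, 7, 8, 3, 4, 1, 6, 12, 5, 9, 10, 0, 11]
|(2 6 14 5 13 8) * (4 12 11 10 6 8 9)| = |(2 8)(4 12 11 10 6 14 5 13 9)| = 18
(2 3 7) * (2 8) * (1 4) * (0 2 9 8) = (0 2 3 7)(1 4)(8 9) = [2, 4, 3, 7, 1, 5, 6, 0, 9, 8]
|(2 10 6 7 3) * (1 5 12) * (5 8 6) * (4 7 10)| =|(1 8 6 10 5 12)(2 4 7 3)| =12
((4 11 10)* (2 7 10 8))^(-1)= (2 8 11 4 10 7)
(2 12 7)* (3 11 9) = (2 12 7)(3 11 9) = [0, 1, 12, 11, 4, 5, 6, 2, 8, 3, 10, 9, 7]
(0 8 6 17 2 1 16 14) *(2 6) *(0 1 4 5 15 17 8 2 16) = (0 2 4 5 15 17 6 8 16 14 1) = [2, 0, 4, 3, 5, 15, 8, 7, 16, 9, 10, 11, 12, 13, 1, 17, 14, 6]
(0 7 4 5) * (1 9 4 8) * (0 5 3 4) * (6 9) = [7, 6, 2, 4, 3, 5, 9, 8, 1, 0] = (0 7 8 1 6 9)(3 4)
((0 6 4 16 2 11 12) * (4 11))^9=(16)(0 6 11 12)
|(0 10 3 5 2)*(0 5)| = 6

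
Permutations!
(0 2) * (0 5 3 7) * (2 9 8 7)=[9, 1, 5, 2, 4, 3, 6, 0, 7, 8]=(0 9 8 7)(2 5 3)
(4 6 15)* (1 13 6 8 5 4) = [0, 13, 2, 3, 8, 4, 15, 7, 5, 9, 10, 11, 12, 6, 14, 1] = (1 13 6 15)(4 8 5)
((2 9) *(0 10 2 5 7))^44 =(0 2 5)(7 10 9)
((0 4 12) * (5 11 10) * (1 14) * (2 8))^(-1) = ((0 4 12)(1 14)(2 8)(5 11 10))^(-1) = (0 12 4)(1 14)(2 8)(5 10 11)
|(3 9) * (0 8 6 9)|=|(0 8 6 9 3)|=5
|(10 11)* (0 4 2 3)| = 4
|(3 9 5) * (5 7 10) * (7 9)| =4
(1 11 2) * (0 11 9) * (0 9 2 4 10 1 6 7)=(0 11 4 10 1 2 6 7)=[11, 2, 6, 3, 10, 5, 7, 0, 8, 9, 1, 4]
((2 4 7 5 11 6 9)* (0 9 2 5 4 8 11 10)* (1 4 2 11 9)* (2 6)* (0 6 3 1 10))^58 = ((0 10 6 11 2 8 9 5)(1 4 7 3))^58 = (0 6 2 9)(1 7)(3 4)(5 10 11 8)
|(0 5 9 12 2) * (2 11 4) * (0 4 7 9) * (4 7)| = 6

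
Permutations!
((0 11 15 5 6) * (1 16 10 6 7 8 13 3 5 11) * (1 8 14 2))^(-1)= ((0 8 13 3 5 7 14 2 1 16 10 6)(11 15))^(-1)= (0 6 10 16 1 2 14 7 5 3 13 8)(11 15)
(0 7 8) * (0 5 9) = (0 7 8 5 9) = [7, 1, 2, 3, 4, 9, 6, 8, 5, 0]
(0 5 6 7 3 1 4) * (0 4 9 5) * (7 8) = (1 9 5 6 8 7 3) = [0, 9, 2, 1, 4, 6, 8, 3, 7, 5]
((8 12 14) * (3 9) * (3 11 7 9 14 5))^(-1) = ((3 14 8 12 5)(7 9 11))^(-1) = (3 5 12 8 14)(7 11 9)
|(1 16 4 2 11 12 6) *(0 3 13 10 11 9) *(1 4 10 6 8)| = 42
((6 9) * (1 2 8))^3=(6 9)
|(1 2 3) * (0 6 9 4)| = |(0 6 9 4)(1 2 3)| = 12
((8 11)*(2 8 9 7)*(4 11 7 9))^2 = (11)(2 7 8)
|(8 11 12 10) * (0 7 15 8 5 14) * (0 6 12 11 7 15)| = |(0 15 8 7)(5 14 6 12 10)| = 20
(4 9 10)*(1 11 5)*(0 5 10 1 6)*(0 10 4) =(0 5 6 10)(1 11 4 9) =[5, 11, 2, 3, 9, 6, 10, 7, 8, 1, 0, 4]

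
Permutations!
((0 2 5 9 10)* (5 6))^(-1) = (0 10 9 5 6 2)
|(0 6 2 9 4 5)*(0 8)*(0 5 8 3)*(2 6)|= 7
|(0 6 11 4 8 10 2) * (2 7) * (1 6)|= 9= |(0 1 6 11 4 8 10 7 2)|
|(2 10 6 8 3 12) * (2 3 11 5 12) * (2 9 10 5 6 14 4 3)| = |(2 5 12)(3 9 10 14 4)(6 8 11)| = 15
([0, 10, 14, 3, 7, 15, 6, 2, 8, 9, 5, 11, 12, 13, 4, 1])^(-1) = (1 15 5 10)(2 7 4 14)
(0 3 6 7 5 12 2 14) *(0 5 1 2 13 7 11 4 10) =(0 3 6 11 4 10)(1 2 14 5 12 13 7) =[3, 2, 14, 6, 10, 12, 11, 1, 8, 9, 0, 4, 13, 7, 5]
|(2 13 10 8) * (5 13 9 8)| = |(2 9 8)(5 13 10)| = 3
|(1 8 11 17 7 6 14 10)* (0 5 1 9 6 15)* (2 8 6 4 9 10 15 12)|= |(0 5 1 6 14 15)(2 8 11 17 7 12)(4 9)|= 6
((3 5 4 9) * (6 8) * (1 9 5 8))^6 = (1 9 3 8 6)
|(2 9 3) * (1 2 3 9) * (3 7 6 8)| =4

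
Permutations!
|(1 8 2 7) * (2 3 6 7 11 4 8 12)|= 9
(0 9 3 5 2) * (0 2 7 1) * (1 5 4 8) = (0 9 3 4 8 1)(5 7) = [9, 0, 2, 4, 8, 7, 6, 5, 1, 3]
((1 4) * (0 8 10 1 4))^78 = (0 10)(1 8)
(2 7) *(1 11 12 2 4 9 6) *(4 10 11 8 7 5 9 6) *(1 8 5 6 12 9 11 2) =(1 5 11 9 4 12)(2 6 8 7 10) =[0, 5, 6, 3, 12, 11, 8, 10, 7, 4, 2, 9, 1]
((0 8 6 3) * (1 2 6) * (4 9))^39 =(0 2)(1 3)(4 9)(6 8)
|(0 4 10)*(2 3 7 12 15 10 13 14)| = |(0 4 13 14 2 3 7 12 15 10)| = 10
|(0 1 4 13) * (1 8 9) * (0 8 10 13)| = 7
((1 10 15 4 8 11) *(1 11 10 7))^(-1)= (1 7)(4 15 10 8)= ((1 7)(4 8 10 15))^(-1)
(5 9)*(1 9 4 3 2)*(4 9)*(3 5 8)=(1 4 5 9 8 3 2)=[0, 4, 1, 2, 5, 9, 6, 7, 3, 8]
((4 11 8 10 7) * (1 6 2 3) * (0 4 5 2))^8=(0 3 7 11 6 2 10 4 1 5 8)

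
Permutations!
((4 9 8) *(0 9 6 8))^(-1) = (0 9)(4 8 6)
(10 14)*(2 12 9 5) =[0, 1, 12, 3, 4, 2, 6, 7, 8, 5, 14, 11, 9, 13, 10] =(2 12 9 5)(10 14)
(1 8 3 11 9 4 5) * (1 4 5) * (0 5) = (0 5 4 1 8 3 11 9) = [5, 8, 2, 11, 1, 4, 6, 7, 3, 0, 10, 9]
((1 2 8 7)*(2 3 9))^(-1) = (1 7 8 2 9 3)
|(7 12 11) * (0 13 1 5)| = 12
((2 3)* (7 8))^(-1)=(2 3)(7 8)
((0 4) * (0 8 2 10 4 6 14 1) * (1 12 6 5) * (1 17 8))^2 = (0 17 2 4)(1 5 8 10)(6 12 14)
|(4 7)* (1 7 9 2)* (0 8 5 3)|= 20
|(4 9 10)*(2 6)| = 6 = |(2 6)(4 9 10)|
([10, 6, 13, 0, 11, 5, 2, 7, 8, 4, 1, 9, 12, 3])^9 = [1, 2, 3, 10, 4, 5, 13, 7, 8, 9, 6, 11, 12, 0]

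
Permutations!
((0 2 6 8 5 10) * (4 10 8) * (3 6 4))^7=(0 10 4 2)(3 6)(5 8)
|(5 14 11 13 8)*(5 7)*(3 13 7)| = |(3 13 8)(5 14 11 7)| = 12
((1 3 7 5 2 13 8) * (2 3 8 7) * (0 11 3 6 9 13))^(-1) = (0 2 3 11)(1 8)(5 7 13 9 6)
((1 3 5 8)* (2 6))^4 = (8)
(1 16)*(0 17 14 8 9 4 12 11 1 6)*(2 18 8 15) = (0 17 14 15 2 18 8 9 4 12 11 1 16 6) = [17, 16, 18, 3, 12, 5, 0, 7, 9, 4, 10, 1, 11, 13, 15, 2, 6, 14, 8]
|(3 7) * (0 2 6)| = |(0 2 6)(3 7)| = 6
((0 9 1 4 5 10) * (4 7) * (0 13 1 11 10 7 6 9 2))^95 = ((0 2)(1 6 9 11 10 13)(4 5 7))^95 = (0 2)(1 13 10 11 9 6)(4 7 5)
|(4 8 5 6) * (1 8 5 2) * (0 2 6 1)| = |(0 2)(1 8 6 4 5)| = 10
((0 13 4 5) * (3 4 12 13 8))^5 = (12 13)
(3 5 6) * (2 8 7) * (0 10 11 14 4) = (0 10 11 14 4)(2 8 7)(3 5 6) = [10, 1, 8, 5, 0, 6, 3, 2, 7, 9, 11, 14, 12, 13, 4]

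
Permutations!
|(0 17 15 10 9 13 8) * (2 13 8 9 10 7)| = 8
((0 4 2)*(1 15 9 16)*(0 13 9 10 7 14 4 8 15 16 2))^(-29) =((0 8 15 10 7 14 4)(1 16)(2 13 9))^(-29) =(0 4 14 7 10 15 8)(1 16)(2 13 9)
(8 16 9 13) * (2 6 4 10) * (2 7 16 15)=[0, 1, 6, 3, 10, 5, 4, 16, 15, 13, 7, 11, 12, 8, 14, 2, 9]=(2 6 4 10 7 16 9 13 8 15)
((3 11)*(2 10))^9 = (2 10)(3 11)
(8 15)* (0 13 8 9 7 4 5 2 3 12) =(0 13 8 15 9 7 4 5 2 3 12) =[13, 1, 3, 12, 5, 2, 6, 4, 15, 7, 10, 11, 0, 8, 14, 9]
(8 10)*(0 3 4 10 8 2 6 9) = (0 3 4 10 2 6 9) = [3, 1, 6, 4, 10, 5, 9, 7, 8, 0, 2]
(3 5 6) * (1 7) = [0, 7, 2, 5, 4, 6, 3, 1] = (1 7)(3 5 6)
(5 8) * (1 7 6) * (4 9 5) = (1 7 6)(4 9 5 8) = [0, 7, 2, 3, 9, 8, 1, 6, 4, 5]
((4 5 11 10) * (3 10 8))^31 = ((3 10 4 5 11 8))^31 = (3 10 4 5 11 8)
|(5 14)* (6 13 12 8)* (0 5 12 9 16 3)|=|(0 5 14 12 8 6 13 9 16 3)|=10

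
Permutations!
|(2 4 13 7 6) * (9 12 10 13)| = 8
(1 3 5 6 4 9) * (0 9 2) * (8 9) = (0 8 9 1 3 5 6 4 2) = [8, 3, 0, 5, 2, 6, 4, 7, 9, 1]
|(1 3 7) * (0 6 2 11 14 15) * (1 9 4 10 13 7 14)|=40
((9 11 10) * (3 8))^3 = ((3 8)(9 11 10))^3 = (11)(3 8)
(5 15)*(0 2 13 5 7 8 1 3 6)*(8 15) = (0 2 13 5 8 1 3 6)(7 15) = [2, 3, 13, 6, 4, 8, 0, 15, 1, 9, 10, 11, 12, 5, 14, 7]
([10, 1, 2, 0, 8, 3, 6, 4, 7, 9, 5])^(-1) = [3, 1, 2, 5, 7, 10, 6, 8, 4, 9, 0]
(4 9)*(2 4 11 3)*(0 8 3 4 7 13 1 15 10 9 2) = (0 8 3)(1 15 10 9 11 4 2 7 13) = [8, 15, 7, 0, 2, 5, 6, 13, 3, 11, 9, 4, 12, 1, 14, 10]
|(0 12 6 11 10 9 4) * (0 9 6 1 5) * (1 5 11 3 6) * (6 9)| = 12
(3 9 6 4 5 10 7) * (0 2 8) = (0 2 8)(3 9 6 4 5 10 7) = [2, 1, 8, 9, 5, 10, 4, 3, 0, 6, 7]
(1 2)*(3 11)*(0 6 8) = (0 6 8)(1 2)(3 11) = [6, 2, 1, 11, 4, 5, 8, 7, 0, 9, 10, 3]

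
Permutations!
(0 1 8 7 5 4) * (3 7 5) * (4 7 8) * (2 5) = [1, 4, 5, 8, 0, 7, 6, 3, 2] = (0 1 4)(2 5 7 3 8)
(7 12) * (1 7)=(1 7 12)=[0, 7, 2, 3, 4, 5, 6, 12, 8, 9, 10, 11, 1]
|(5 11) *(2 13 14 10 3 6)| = 6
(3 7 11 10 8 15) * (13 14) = [0, 1, 2, 7, 4, 5, 6, 11, 15, 9, 8, 10, 12, 14, 13, 3] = (3 7 11 10 8 15)(13 14)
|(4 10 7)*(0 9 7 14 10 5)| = 10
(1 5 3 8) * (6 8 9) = [0, 5, 2, 9, 4, 3, 8, 7, 1, 6] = (1 5 3 9 6 8)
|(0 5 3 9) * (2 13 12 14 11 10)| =12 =|(0 5 3 9)(2 13 12 14 11 10)|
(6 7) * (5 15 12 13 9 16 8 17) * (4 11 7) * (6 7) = [0, 1, 2, 3, 11, 15, 4, 7, 17, 16, 10, 6, 13, 9, 14, 12, 8, 5] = (4 11 6)(5 15 12 13 9 16 8 17)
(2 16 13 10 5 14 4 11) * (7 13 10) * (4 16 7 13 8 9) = (2 7 8 9 4 11)(5 14 16 10) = [0, 1, 7, 3, 11, 14, 6, 8, 9, 4, 5, 2, 12, 13, 16, 15, 10]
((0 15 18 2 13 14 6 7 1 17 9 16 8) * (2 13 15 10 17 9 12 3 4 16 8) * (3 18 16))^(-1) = ((0 10 17 12 18 13 14 6 7 1 9 8)(2 15 16)(3 4))^(-1) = (0 8 9 1 7 6 14 13 18 12 17 10)(2 16 15)(3 4)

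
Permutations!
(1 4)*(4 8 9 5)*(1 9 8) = (4 9 5) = [0, 1, 2, 3, 9, 4, 6, 7, 8, 5]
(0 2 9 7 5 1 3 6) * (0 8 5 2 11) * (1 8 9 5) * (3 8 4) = (0 11)(1 8)(2 5 4 3 6 9 7) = [11, 8, 5, 6, 3, 4, 9, 2, 1, 7, 10, 0]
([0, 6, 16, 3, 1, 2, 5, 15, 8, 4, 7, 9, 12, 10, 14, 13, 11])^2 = [0, 5, 11, 3, 6, 16, 2, 13, 8, 1, 15, 4, 12, 7, 14, 10, 9]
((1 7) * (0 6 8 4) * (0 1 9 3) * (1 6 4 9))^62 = ((0 4 6 8 9 3)(1 7))^62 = (0 6 9)(3 4 8)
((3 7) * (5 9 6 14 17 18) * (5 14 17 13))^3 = (3 7)(5 17 13 6 14 9 18)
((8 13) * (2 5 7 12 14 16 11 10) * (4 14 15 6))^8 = ((2 5 7 12 15 6 4 14 16 11 10)(8 13))^8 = (2 16 6 7 10 14 15 5 11 4 12)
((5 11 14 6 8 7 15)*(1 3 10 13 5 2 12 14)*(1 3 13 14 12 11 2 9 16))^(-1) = (1 16 9 15 7 8 6 14 10 3 11 2 5 13)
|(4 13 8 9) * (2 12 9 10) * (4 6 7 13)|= |(2 12 9 6 7 13 8 10)|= 8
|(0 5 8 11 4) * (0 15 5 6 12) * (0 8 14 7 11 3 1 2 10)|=24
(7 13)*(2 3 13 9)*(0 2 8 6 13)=[2, 1, 3, 0, 4, 5, 13, 9, 6, 8, 10, 11, 12, 7]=(0 2 3)(6 13 7 9 8)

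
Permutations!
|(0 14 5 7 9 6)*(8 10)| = 6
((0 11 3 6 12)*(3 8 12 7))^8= (12)(3 7 6)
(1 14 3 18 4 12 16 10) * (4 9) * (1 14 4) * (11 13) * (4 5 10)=(1 5 10 14 3 18 9)(4 12 16)(11 13)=[0, 5, 2, 18, 12, 10, 6, 7, 8, 1, 14, 13, 16, 11, 3, 15, 4, 17, 9]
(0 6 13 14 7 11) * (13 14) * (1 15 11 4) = (0 6 14 7 4 1 15 11) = [6, 15, 2, 3, 1, 5, 14, 4, 8, 9, 10, 0, 12, 13, 7, 11]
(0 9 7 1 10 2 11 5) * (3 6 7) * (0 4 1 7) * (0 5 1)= (0 9 3 6 5 4)(1 10 2 11)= [9, 10, 11, 6, 0, 4, 5, 7, 8, 3, 2, 1]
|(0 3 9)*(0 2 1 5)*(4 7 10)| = |(0 3 9 2 1 5)(4 7 10)| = 6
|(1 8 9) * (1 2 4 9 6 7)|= |(1 8 6 7)(2 4 9)|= 12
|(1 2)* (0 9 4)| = 6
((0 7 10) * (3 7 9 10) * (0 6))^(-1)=(0 6 10 9)(3 7)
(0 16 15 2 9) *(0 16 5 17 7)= (0 5 17 7)(2 9 16 15)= [5, 1, 9, 3, 4, 17, 6, 0, 8, 16, 10, 11, 12, 13, 14, 2, 15, 7]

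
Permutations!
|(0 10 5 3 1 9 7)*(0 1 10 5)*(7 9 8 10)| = 7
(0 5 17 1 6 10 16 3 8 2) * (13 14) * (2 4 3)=[5, 6, 0, 8, 3, 17, 10, 7, 4, 9, 16, 11, 12, 14, 13, 15, 2, 1]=(0 5 17 1 6 10 16 2)(3 8 4)(13 14)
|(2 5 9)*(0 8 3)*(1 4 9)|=|(0 8 3)(1 4 9 2 5)|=15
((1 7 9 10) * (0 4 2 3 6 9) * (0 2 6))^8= (0 3 2 7 1 10 9 6 4)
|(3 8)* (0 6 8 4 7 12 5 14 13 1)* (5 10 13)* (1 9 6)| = 18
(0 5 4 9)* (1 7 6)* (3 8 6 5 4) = (0 4 9)(1 7 5 3 8 6) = [4, 7, 2, 8, 9, 3, 1, 5, 6, 0]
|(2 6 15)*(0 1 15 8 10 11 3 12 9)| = 11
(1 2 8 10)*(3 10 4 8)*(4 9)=(1 2 3 10)(4 8 9)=[0, 2, 3, 10, 8, 5, 6, 7, 9, 4, 1]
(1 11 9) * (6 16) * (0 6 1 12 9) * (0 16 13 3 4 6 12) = (0 12 9)(1 11 16)(3 4 6 13) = [12, 11, 2, 4, 6, 5, 13, 7, 8, 0, 10, 16, 9, 3, 14, 15, 1]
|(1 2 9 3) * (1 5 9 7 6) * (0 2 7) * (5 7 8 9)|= 6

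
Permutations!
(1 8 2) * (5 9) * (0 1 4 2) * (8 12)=(0 1 12 8)(2 4)(5 9)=[1, 12, 4, 3, 2, 9, 6, 7, 0, 5, 10, 11, 8]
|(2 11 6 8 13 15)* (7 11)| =7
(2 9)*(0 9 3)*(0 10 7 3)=(0 9 2)(3 10 7)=[9, 1, 0, 10, 4, 5, 6, 3, 8, 2, 7]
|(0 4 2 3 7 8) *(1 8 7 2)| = |(0 4 1 8)(2 3)| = 4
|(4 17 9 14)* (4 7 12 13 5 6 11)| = 10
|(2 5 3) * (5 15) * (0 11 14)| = |(0 11 14)(2 15 5 3)| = 12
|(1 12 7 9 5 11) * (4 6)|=|(1 12 7 9 5 11)(4 6)|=6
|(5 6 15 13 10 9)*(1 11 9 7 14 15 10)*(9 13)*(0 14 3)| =9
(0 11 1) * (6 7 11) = (0 6 7 11 1) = [6, 0, 2, 3, 4, 5, 7, 11, 8, 9, 10, 1]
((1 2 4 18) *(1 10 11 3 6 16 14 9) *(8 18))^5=(1 10 14 8 6 2 11 9 18 16 4 3)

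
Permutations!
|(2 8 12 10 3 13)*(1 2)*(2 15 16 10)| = 6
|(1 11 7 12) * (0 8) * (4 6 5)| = |(0 8)(1 11 7 12)(4 6 5)| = 12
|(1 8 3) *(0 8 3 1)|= |(0 8 1 3)|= 4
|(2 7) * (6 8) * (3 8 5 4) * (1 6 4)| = 6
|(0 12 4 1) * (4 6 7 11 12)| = 12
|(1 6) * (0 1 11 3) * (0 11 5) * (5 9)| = 10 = |(0 1 6 9 5)(3 11)|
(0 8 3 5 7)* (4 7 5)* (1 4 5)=[8, 4, 2, 5, 7, 1, 6, 0, 3]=(0 8 3 5 1 4 7)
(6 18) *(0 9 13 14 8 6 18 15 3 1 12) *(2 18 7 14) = (0 9 13 2 18 7 14 8 6 15 3 1 12) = [9, 12, 18, 1, 4, 5, 15, 14, 6, 13, 10, 11, 0, 2, 8, 3, 16, 17, 7]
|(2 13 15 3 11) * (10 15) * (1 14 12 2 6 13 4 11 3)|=|(1 14 12 2 4 11 6 13 10 15)|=10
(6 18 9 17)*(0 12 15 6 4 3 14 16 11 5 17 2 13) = (0 12 15 6 18 9 2 13)(3 14 16 11 5 17 4) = [12, 1, 13, 14, 3, 17, 18, 7, 8, 2, 10, 5, 15, 0, 16, 6, 11, 4, 9]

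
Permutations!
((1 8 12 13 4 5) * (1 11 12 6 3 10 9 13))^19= ((1 8 6 3 10 9 13 4 5 11 12))^19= (1 5 9 6 12 4 10 8 11 13 3)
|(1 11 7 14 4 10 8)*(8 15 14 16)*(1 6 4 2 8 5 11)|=28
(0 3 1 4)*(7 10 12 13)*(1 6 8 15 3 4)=(0 4)(3 6 8 15)(7 10 12 13)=[4, 1, 2, 6, 0, 5, 8, 10, 15, 9, 12, 11, 13, 7, 14, 3]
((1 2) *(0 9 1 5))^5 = (9)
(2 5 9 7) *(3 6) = (2 5 9 7)(3 6) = [0, 1, 5, 6, 4, 9, 3, 2, 8, 7]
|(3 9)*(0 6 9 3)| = 3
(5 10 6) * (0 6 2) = (0 6 5 10 2) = [6, 1, 0, 3, 4, 10, 5, 7, 8, 9, 2]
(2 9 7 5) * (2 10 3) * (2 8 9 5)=[0, 1, 5, 8, 4, 10, 6, 2, 9, 7, 3]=(2 5 10 3 8 9 7)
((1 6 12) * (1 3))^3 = ((1 6 12 3))^3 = (1 3 12 6)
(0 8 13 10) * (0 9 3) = (0 8 13 10 9 3) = [8, 1, 2, 0, 4, 5, 6, 7, 13, 3, 9, 11, 12, 10]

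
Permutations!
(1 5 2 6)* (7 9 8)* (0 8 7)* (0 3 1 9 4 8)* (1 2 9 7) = (1 5 9)(2 6 7 4 8 3) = [0, 5, 6, 2, 8, 9, 7, 4, 3, 1]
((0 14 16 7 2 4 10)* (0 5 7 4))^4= ((0 14 16 4 10 5 7 2))^4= (0 10)(2 4)(5 14)(7 16)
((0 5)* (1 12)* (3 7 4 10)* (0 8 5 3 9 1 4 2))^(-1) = (0 2 7 3)(1 9 10 4 12)(5 8)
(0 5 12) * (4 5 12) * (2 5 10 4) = (0 12)(2 5)(4 10) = [12, 1, 5, 3, 10, 2, 6, 7, 8, 9, 4, 11, 0]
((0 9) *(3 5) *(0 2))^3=((0 9 2)(3 5))^3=(9)(3 5)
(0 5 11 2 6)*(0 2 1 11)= (0 5)(1 11)(2 6)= [5, 11, 6, 3, 4, 0, 2, 7, 8, 9, 10, 1]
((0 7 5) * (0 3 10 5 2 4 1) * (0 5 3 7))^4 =(10)(1 4 2 7 5)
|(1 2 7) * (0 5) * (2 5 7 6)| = 4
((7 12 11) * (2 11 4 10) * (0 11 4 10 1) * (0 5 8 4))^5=(0 2 10 12 7 11)(1 5 8 4)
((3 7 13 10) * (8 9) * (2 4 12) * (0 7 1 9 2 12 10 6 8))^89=(0 7 13 6 8 2 4 10 3 1 9)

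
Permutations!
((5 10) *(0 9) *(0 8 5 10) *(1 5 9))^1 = ((10)(0 1 5)(8 9))^1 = (10)(0 1 5)(8 9)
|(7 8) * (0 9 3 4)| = 4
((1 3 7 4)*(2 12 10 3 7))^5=(1 4 7)(2 12 10 3)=((1 7 4)(2 12 10 3))^5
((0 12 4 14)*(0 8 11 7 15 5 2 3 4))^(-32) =(2 8 5 14 15 4 7 3 11) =((0 12)(2 3 4 14 8 11 7 15 5))^(-32)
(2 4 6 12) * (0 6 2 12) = (12)(0 6)(2 4) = [6, 1, 4, 3, 2, 5, 0, 7, 8, 9, 10, 11, 12]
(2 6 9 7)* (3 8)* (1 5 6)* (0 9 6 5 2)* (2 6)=(0 9 7)(1 6 2)(3 8)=[9, 6, 1, 8, 4, 5, 2, 0, 3, 7]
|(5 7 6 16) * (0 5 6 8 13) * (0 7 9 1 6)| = 6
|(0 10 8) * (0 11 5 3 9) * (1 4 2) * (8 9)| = 12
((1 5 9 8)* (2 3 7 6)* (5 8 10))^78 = (10)(2 7)(3 6)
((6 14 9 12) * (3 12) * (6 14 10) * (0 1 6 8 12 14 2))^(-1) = ((0 1 6 10 8 12 2)(3 14 9))^(-1) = (0 2 12 8 10 6 1)(3 9 14)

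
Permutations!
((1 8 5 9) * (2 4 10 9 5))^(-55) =((1 8 2 4 10 9))^(-55) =(1 9 10 4 2 8)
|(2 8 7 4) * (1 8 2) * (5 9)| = |(1 8 7 4)(5 9)| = 4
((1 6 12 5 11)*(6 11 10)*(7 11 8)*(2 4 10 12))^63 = ((1 8 7 11)(2 4 10 6)(5 12))^63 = (1 11 7 8)(2 6 10 4)(5 12)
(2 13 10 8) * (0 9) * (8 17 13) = (0 9)(2 8)(10 17 13) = [9, 1, 8, 3, 4, 5, 6, 7, 2, 0, 17, 11, 12, 10, 14, 15, 16, 13]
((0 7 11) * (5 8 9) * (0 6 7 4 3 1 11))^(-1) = ((0 4 3 1 11 6 7)(5 8 9))^(-1) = (0 7 6 11 1 3 4)(5 9 8)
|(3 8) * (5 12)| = |(3 8)(5 12)| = 2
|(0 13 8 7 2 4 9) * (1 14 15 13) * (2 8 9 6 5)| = |(0 1 14 15 13 9)(2 4 6 5)(7 8)| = 12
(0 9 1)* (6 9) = [6, 0, 2, 3, 4, 5, 9, 7, 8, 1] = (0 6 9 1)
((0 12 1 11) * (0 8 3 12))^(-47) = ((1 11 8 3 12))^(-47) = (1 3 11 12 8)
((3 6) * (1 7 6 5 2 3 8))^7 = (1 8 6 7)(2 3 5)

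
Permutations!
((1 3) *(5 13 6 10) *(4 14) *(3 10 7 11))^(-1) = (1 3 11 7 6 13 5 10)(4 14)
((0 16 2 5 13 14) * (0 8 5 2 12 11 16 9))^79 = ((0 9)(5 13 14 8)(11 16 12))^79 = (0 9)(5 8 14 13)(11 16 12)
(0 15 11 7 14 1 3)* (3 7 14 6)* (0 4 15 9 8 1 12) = (0 9 8 1 7 6 3 4 15 11 14 12) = [9, 7, 2, 4, 15, 5, 3, 6, 1, 8, 10, 14, 0, 13, 12, 11]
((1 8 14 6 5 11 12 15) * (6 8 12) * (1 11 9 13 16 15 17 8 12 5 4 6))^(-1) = ((1 5 9 13 16 15 11)(4 6)(8 14 12 17))^(-1) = (1 11 15 16 13 9 5)(4 6)(8 17 12 14)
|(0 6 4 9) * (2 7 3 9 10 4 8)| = 14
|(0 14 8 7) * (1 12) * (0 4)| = 10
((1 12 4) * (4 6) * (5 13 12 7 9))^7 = ((1 7 9 5 13 12 6 4))^7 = (1 4 6 12 13 5 9 7)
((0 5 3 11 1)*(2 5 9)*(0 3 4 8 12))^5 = (0 8 5 9 12 4 2)(1 11 3)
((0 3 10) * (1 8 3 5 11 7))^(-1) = (0 10 3 8 1 7 11 5)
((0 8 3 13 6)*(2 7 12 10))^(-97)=(0 13 8 6 3)(2 10 12 7)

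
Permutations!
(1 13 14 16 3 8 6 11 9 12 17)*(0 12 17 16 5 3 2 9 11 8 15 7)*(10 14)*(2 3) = (0 12 16 3 15 7)(1 13 10 14 5 2 9 17)(6 8) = [12, 13, 9, 15, 4, 2, 8, 0, 6, 17, 14, 11, 16, 10, 5, 7, 3, 1]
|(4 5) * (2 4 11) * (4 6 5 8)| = 4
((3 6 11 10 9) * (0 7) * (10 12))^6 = (12)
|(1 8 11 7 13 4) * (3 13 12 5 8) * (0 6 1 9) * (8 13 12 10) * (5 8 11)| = 30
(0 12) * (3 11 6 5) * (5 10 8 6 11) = (0 12)(3 5)(6 10 8) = [12, 1, 2, 5, 4, 3, 10, 7, 6, 9, 8, 11, 0]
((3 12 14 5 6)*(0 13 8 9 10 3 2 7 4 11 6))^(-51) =((0 13 8 9 10 3 12 14 5)(2 7 4 11 6))^(-51) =(0 9 12)(2 6 11 4 7)(3 5 8)(10 14 13)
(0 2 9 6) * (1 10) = (0 2 9 6)(1 10) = [2, 10, 9, 3, 4, 5, 0, 7, 8, 6, 1]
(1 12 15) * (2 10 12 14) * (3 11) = (1 14 2 10 12 15)(3 11) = [0, 14, 10, 11, 4, 5, 6, 7, 8, 9, 12, 3, 15, 13, 2, 1]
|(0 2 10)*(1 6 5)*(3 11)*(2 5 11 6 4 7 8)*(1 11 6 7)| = |(0 5 11 3 7 8 2 10)(1 4)| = 8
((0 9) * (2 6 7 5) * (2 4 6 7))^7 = (0 9)(2 5 6 7 4)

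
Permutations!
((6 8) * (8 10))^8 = (6 8 10)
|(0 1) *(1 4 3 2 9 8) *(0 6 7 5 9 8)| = 10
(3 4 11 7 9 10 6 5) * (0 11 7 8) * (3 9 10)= (0 11 8)(3 4 7 10 6 5 9)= [11, 1, 2, 4, 7, 9, 5, 10, 0, 3, 6, 8]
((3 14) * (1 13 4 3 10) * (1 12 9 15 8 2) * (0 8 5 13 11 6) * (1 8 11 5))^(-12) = (1 9 10 3 13)(4 5 15 12 14)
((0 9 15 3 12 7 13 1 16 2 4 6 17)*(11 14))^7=(0 1 9 16 15 2 3 4 12 6 7 17 13)(11 14)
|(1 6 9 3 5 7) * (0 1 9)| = |(0 1 6)(3 5 7 9)| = 12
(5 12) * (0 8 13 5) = [8, 1, 2, 3, 4, 12, 6, 7, 13, 9, 10, 11, 0, 5] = (0 8 13 5 12)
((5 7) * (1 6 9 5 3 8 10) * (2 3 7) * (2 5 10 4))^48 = ((1 6 9 10)(2 3 8 4))^48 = (10)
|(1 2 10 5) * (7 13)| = 4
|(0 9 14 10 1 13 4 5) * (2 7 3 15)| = |(0 9 14 10 1 13 4 5)(2 7 3 15)| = 8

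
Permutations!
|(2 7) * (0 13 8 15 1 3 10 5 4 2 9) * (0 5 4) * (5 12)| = 13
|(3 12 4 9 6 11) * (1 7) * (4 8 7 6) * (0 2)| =|(0 2)(1 6 11 3 12 8 7)(4 9)| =14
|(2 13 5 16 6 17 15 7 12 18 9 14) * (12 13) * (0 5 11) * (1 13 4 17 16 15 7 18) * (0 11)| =30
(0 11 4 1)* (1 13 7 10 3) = [11, 0, 2, 1, 13, 5, 6, 10, 8, 9, 3, 4, 12, 7] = (0 11 4 13 7 10 3 1)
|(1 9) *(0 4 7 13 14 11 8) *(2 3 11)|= 18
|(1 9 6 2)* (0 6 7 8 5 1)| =15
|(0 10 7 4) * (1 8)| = 4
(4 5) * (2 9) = (2 9)(4 5) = [0, 1, 9, 3, 5, 4, 6, 7, 8, 2]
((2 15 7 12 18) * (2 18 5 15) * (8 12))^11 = (18)(5 15 7 8 12)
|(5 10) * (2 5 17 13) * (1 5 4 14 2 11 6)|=21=|(1 5 10 17 13 11 6)(2 4 14)|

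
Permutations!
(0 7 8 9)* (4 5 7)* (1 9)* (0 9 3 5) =(9)(0 4)(1 3 5 7 8) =[4, 3, 2, 5, 0, 7, 6, 8, 1, 9]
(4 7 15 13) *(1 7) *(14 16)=(1 7 15 13 4)(14 16)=[0, 7, 2, 3, 1, 5, 6, 15, 8, 9, 10, 11, 12, 4, 16, 13, 14]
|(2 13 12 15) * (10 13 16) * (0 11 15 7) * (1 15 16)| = |(0 11 16 10 13 12 7)(1 15 2)| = 21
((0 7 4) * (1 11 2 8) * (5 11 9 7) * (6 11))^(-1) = (0 4 7 9 1 8 2 11 6 5)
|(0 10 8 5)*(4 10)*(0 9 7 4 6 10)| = |(0 6 10 8 5 9 7 4)| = 8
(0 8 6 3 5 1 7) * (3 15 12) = (0 8 6 15 12 3 5 1 7) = [8, 7, 2, 5, 4, 1, 15, 0, 6, 9, 10, 11, 3, 13, 14, 12]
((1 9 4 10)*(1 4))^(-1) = ((1 9)(4 10))^(-1) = (1 9)(4 10)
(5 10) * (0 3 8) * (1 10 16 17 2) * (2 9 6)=(0 3 8)(1 10 5 16 17 9 6 2)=[3, 10, 1, 8, 4, 16, 2, 7, 0, 6, 5, 11, 12, 13, 14, 15, 17, 9]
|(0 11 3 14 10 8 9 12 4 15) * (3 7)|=11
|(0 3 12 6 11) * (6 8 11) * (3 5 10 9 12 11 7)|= |(0 5 10 9 12 8 7 3 11)|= 9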